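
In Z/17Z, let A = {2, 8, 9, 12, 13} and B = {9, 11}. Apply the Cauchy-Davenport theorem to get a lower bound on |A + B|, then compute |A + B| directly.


Cauchy-Davenport: |A + B| ≥ min(p, |A| + |B| - 1) for A, B nonempty in Z/pZ.
|A| = 5, |B| = 2, p = 17.
CD lower bound = min(17, 5 + 2 - 1) = min(17, 6) = 6.
Compute A + B mod 17 directly:
a = 2: 2+9=11, 2+11=13
a = 8: 8+9=0, 8+11=2
a = 9: 9+9=1, 9+11=3
a = 12: 12+9=4, 12+11=6
a = 13: 13+9=5, 13+11=7
A + B = {0, 1, 2, 3, 4, 5, 6, 7, 11, 13}, so |A + B| = 10.
Verify: 10 ≥ 6? Yes ✓.

CD lower bound = 6, actual |A + B| = 10.


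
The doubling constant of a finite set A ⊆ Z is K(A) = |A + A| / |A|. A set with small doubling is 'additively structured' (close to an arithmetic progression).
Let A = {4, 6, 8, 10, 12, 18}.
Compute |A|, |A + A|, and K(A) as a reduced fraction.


|A| = 6.
Compute A + A by enumerating all 36 pairs.
A + A = {8, 10, 12, 14, 16, 18, 20, 22, 24, 26, 28, 30, 36}, so |A + A| = 13.
K = |A + A| / |A| = 13/6 (already in lowest terms) ≈ 2.1667.
Reference: AP of size 6 gives K = 11/6 ≈ 1.8333; a fully generic set of size 6 gives K ≈ 3.5000.

|A| = 6, |A + A| = 13, K = 13/6.


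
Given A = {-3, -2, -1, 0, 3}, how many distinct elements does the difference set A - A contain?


A - A = {a - a' : a, a' ∈ A}; |A| = 5.
Bounds: 2|A|-1 ≤ |A - A| ≤ |A|² - |A| + 1, i.e. 9 ≤ |A - A| ≤ 21.
Note: 0 ∈ A - A always (from a - a). The set is symmetric: if d ∈ A - A then -d ∈ A - A.
Enumerate nonzero differences d = a - a' with a > a' (then include -d):
Positive differences: {1, 2, 3, 4, 5, 6}
Full difference set: {0} ∪ (positive diffs) ∪ (negative diffs).
|A - A| = 1 + 2·6 = 13 (matches direct enumeration: 13).

|A - A| = 13


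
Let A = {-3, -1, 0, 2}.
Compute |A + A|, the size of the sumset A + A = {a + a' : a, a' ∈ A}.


A + A = {a + a' : a, a' ∈ A}; |A| = 4.
General bounds: 2|A| - 1 ≤ |A + A| ≤ |A|(|A|+1)/2, i.e. 7 ≤ |A + A| ≤ 10.
Lower bound 2|A|-1 is attained iff A is an arithmetic progression.
Enumerate sums a + a' for a ≤ a' (symmetric, so this suffices):
a = -3: -3+-3=-6, -3+-1=-4, -3+0=-3, -3+2=-1
a = -1: -1+-1=-2, -1+0=-1, -1+2=1
a = 0: 0+0=0, 0+2=2
a = 2: 2+2=4
Distinct sums: {-6, -4, -3, -2, -1, 0, 1, 2, 4}
|A + A| = 9

|A + A| = 9


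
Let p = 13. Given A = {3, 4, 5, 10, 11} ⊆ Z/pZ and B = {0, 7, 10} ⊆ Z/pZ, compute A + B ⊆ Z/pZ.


Work in Z/13Z: reduce every sum a + b modulo 13.
Enumerate all 15 pairs:
a = 3: 3+0=3, 3+7=10, 3+10=0
a = 4: 4+0=4, 4+7=11, 4+10=1
a = 5: 5+0=5, 5+7=12, 5+10=2
a = 10: 10+0=10, 10+7=4, 10+10=7
a = 11: 11+0=11, 11+7=5, 11+10=8
Distinct residues collected: {0, 1, 2, 3, 4, 5, 7, 8, 10, 11, 12}
|A + B| = 11 (out of 13 total residues).

A + B = {0, 1, 2, 3, 4, 5, 7, 8, 10, 11, 12}


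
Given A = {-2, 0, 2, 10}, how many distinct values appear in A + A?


A + A = {a + a' : a, a' ∈ A}; |A| = 4.
General bounds: 2|A| - 1 ≤ |A + A| ≤ |A|(|A|+1)/2, i.e. 7 ≤ |A + A| ≤ 10.
Lower bound 2|A|-1 is attained iff A is an arithmetic progression.
Enumerate sums a + a' for a ≤ a' (symmetric, so this suffices):
a = -2: -2+-2=-4, -2+0=-2, -2+2=0, -2+10=8
a = 0: 0+0=0, 0+2=2, 0+10=10
a = 2: 2+2=4, 2+10=12
a = 10: 10+10=20
Distinct sums: {-4, -2, 0, 2, 4, 8, 10, 12, 20}
|A + A| = 9

|A + A| = 9


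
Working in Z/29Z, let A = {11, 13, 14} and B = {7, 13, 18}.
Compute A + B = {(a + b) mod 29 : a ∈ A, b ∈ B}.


Work in Z/29Z: reduce every sum a + b modulo 29.
Enumerate all 9 pairs:
a = 11: 11+7=18, 11+13=24, 11+18=0
a = 13: 13+7=20, 13+13=26, 13+18=2
a = 14: 14+7=21, 14+13=27, 14+18=3
Distinct residues collected: {0, 2, 3, 18, 20, 21, 24, 26, 27}
|A + B| = 9 (out of 29 total residues).

A + B = {0, 2, 3, 18, 20, 21, 24, 26, 27}


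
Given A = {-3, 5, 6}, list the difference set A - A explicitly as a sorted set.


A - A = {a - a' : a, a' ∈ A}.
Compute a - a' for each ordered pair (a, a'):
a = -3: -3--3=0, -3-5=-8, -3-6=-9
a = 5: 5--3=8, 5-5=0, 5-6=-1
a = 6: 6--3=9, 6-5=1, 6-6=0
Collecting distinct values (and noting 0 appears from a-a):
A - A = {-9, -8, -1, 0, 1, 8, 9}
|A - A| = 7

A - A = {-9, -8, -1, 0, 1, 8, 9}


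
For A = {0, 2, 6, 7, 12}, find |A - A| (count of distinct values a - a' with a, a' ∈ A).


A - A = {a - a' : a, a' ∈ A}; |A| = 5.
Bounds: 2|A|-1 ≤ |A - A| ≤ |A|² - |A| + 1, i.e. 9 ≤ |A - A| ≤ 21.
Note: 0 ∈ A - A always (from a - a). The set is symmetric: if d ∈ A - A then -d ∈ A - A.
Enumerate nonzero differences d = a - a' with a > a' (then include -d):
Positive differences: {1, 2, 4, 5, 6, 7, 10, 12}
Full difference set: {0} ∪ (positive diffs) ∪ (negative diffs).
|A - A| = 1 + 2·8 = 17 (matches direct enumeration: 17).

|A - A| = 17


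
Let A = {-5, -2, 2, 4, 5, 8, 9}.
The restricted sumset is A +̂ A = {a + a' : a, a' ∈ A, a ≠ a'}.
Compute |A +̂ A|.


Restricted sumset: A +̂ A = {a + a' : a ∈ A, a' ∈ A, a ≠ a'}.
Equivalently, take A + A and drop any sum 2a that is achievable ONLY as a + a for a ∈ A (i.e. sums representable only with equal summands).
Enumerate pairs (a, a') with a < a' (symmetric, so each unordered pair gives one sum; this covers all a ≠ a'):
  -5 + -2 = -7
  -5 + 2 = -3
  -5 + 4 = -1
  -5 + 5 = 0
  -5 + 8 = 3
  -5 + 9 = 4
  -2 + 2 = 0
  -2 + 4 = 2
  -2 + 5 = 3
  -2 + 8 = 6
  -2 + 9 = 7
  2 + 4 = 6
  2 + 5 = 7
  2 + 8 = 10
  2 + 9 = 11
  4 + 5 = 9
  4 + 8 = 12
  4 + 9 = 13
  5 + 8 = 13
  5 + 9 = 14
  8 + 9 = 17
Collected distinct sums: {-7, -3, -1, 0, 2, 3, 4, 6, 7, 9, 10, 11, 12, 13, 14, 17}
|A +̂ A| = 16
(Reference bound: |A +̂ A| ≥ 2|A| - 3 for |A| ≥ 2, with |A| = 7 giving ≥ 11.)

|A +̂ A| = 16


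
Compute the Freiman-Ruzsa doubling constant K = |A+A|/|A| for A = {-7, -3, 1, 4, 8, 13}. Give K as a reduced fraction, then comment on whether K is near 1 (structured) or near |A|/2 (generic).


|A| = 6.
Compute A + A by enumerating all 36 pairs.
A + A = {-14, -10, -6, -3, -2, 1, 2, 5, 6, 8, 9, 10, 12, 14, 16, 17, 21, 26}, so |A + A| = 18.
K = |A + A| / |A| = 18/6 = 3/1 ≈ 3.0000.
Reference: AP of size 6 gives K = 11/6 ≈ 1.8333; a fully generic set of size 6 gives K ≈ 3.5000.

|A| = 6, |A + A| = 18, K = 18/6 = 3/1.


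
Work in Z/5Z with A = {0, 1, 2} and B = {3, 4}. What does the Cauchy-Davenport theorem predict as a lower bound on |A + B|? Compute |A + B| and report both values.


Cauchy-Davenport: |A + B| ≥ min(p, |A| + |B| - 1) for A, B nonempty in Z/pZ.
|A| = 3, |B| = 2, p = 5.
CD lower bound = min(5, 3 + 2 - 1) = min(5, 4) = 4.
Compute A + B mod 5 directly:
a = 0: 0+3=3, 0+4=4
a = 1: 1+3=4, 1+4=0
a = 2: 2+3=0, 2+4=1
A + B = {0, 1, 3, 4}, so |A + B| = 4.
Verify: 4 ≥ 4? Yes ✓.

CD lower bound = 4, actual |A + B| = 4.


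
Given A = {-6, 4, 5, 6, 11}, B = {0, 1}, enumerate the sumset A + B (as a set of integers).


A + B = {a + b : a ∈ A, b ∈ B}.
Enumerate all |A|·|B| = 5·2 = 10 pairs (a, b) and collect distinct sums.
a = -6: -6+0=-6, -6+1=-5
a = 4: 4+0=4, 4+1=5
a = 5: 5+0=5, 5+1=6
a = 6: 6+0=6, 6+1=7
a = 11: 11+0=11, 11+1=12
Collecting distinct sums: A + B = {-6, -5, 4, 5, 6, 7, 11, 12}
|A + B| = 8

A + B = {-6, -5, 4, 5, 6, 7, 11, 12}


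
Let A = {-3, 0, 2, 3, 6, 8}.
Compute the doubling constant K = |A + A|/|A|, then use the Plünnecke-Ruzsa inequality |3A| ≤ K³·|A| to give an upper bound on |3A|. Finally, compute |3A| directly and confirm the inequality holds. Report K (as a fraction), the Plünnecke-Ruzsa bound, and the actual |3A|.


|A| = 6.
Step 1: Compute A + A by enumerating all 36 pairs.
A + A = {-6, -3, -1, 0, 2, 3, 4, 5, 6, 8, 9, 10, 11, 12, 14, 16}, so |A + A| = 16.
Step 2: Doubling constant K = |A + A|/|A| = 16/6 = 16/6 ≈ 2.6667.
Step 3: Plünnecke-Ruzsa gives |3A| ≤ K³·|A| = (2.6667)³ · 6 ≈ 113.7778.
Step 4: Compute 3A = A + A + A directly by enumerating all triples (a,b,c) ∈ A³; |3A| = 28.
Step 5: Check 28 ≤ 113.7778? Yes ✓.

K = 16/6, Plünnecke-Ruzsa bound K³|A| ≈ 113.7778, |3A| = 28, inequality holds.


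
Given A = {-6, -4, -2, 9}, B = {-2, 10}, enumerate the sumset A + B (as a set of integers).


A + B = {a + b : a ∈ A, b ∈ B}.
Enumerate all |A|·|B| = 4·2 = 8 pairs (a, b) and collect distinct sums.
a = -6: -6+-2=-8, -6+10=4
a = -4: -4+-2=-6, -4+10=6
a = -2: -2+-2=-4, -2+10=8
a = 9: 9+-2=7, 9+10=19
Collecting distinct sums: A + B = {-8, -6, -4, 4, 6, 7, 8, 19}
|A + B| = 8

A + B = {-8, -6, -4, 4, 6, 7, 8, 19}


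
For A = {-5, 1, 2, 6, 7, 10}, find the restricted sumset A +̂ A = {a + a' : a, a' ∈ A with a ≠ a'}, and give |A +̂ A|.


Restricted sumset: A +̂ A = {a + a' : a ∈ A, a' ∈ A, a ≠ a'}.
Equivalently, take A + A and drop any sum 2a that is achievable ONLY as a + a for a ∈ A (i.e. sums representable only with equal summands).
Enumerate pairs (a, a') with a < a' (symmetric, so each unordered pair gives one sum; this covers all a ≠ a'):
  -5 + 1 = -4
  -5 + 2 = -3
  -5 + 6 = 1
  -5 + 7 = 2
  -5 + 10 = 5
  1 + 2 = 3
  1 + 6 = 7
  1 + 7 = 8
  1 + 10 = 11
  2 + 6 = 8
  2 + 7 = 9
  2 + 10 = 12
  6 + 7 = 13
  6 + 10 = 16
  7 + 10 = 17
Collected distinct sums: {-4, -3, 1, 2, 3, 5, 7, 8, 9, 11, 12, 13, 16, 17}
|A +̂ A| = 14
(Reference bound: |A +̂ A| ≥ 2|A| - 3 for |A| ≥ 2, with |A| = 6 giving ≥ 9.)

|A +̂ A| = 14


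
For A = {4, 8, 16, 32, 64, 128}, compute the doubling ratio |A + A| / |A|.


|A| = 6.
Compute A + A by enumerating all 36 pairs.
A + A = {8, 12, 16, 20, 24, 32, 36, 40, 48, 64, 68, 72, 80, 96, 128, 132, 136, 144, 160, 192, 256}, so |A + A| = 21.
K = |A + A| / |A| = 21/6 = 7/2 ≈ 3.5000.
Reference: AP of size 6 gives K = 11/6 ≈ 1.8333; a fully generic set of size 6 gives K ≈ 3.5000.

|A| = 6, |A + A| = 21, K = 21/6 = 7/2.


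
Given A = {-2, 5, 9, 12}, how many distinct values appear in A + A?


A + A = {a + a' : a, a' ∈ A}; |A| = 4.
General bounds: 2|A| - 1 ≤ |A + A| ≤ |A|(|A|+1)/2, i.e. 7 ≤ |A + A| ≤ 10.
Lower bound 2|A|-1 is attained iff A is an arithmetic progression.
Enumerate sums a + a' for a ≤ a' (symmetric, so this suffices):
a = -2: -2+-2=-4, -2+5=3, -2+9=7, -2+12=10
a = 5: 5+5=10, 5+9=14, 5+12=17
a = 9: 9+9=18, 9+12=21
a = 12: 12+12=24
Distinct sums: {-4, 3, 7, 10, 14, 17, 18, 21, 24}
|A + A| = 9

|A + A| = 9


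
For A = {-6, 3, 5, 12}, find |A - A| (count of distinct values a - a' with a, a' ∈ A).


A - A = {a - a' : a, a' ∈ A}; |A| = 4.
Bounds: 2|A|-1 ≤ |A - A| ≤ |A|² - |A| + 1, i.e. 7 ≤ |A - A| ≤ 13.
Note: 0 ∈ A - A always (from a - a). The set is symmetric: if d ∈ A - A then -d ∈ A - A.
Enumerate nonzero differences d = a - a' with a > a' (then include -d):
Positive differences: {2, 7, 9, 11, 18}
Full difference set: {0} ∪ (positive diffs) ∪ (negative diffs).
|A - A| = 1 + 2·5 = 11 (matches direct enumeration: 11).

|A - A| = 11


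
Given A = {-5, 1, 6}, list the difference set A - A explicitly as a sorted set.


A - A = {a - a' : a, a' ∈ A}.
Compute a - a' for each ordered pair (a, a'):
a = -5: -5--5=0, -5-1=-6, -5-6=-11
a = 1: 1--5=6, 1-1=0, 1-6=-5
a = 6: 6--5=11, 6-1=5, 6-6=0
Collecting distinct values (and noting 0 appears from a-a):
A - A = {-11, -6, -5, 0, 5, 6, 11}
|A - A| = 7

A - A = {-11, -6, -5, 0, 5, 6, 11}


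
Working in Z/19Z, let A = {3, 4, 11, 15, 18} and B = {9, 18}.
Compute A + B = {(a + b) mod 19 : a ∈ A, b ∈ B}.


Work in Z/19Z: reduce every sum a + b modulo 19.
Enumerate all 10 pairs:
a = 3: 3+9=12, 3+18=2
a = 4: 4+9=13, 4+18=3
a = 11: 11+9=1, 11+18=10
a = 15: 15+9=5, 15+18=14
a = 18: 18+9=8, 18+18=17
Distinct residues collected: {1, 2, 3, 5, 8, 10, 12, 13, 14, 17}
|A + B| = 10 (out of 19 total residues).

A + B = {1, 2, 3, 5, 8, 10, 12, 13, 14, 17}


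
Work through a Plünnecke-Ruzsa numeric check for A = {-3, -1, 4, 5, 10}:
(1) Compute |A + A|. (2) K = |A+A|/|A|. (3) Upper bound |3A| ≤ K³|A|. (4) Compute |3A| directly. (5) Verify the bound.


|A| = 5.
Step 1: Compute A + A by enumerating all 25 pairs.
A + A = {-6, -4, -2, 1, 2, 3, 4, 7, 8, 9, 10, 14, 15, 20}, so |A + A| = 14.
Step 2: Doubling constant K = |A + A|/|A| = 14/5 = 14/5 ≈ 2.8000.
Step 3: Plünnecke-Ruzsa gives |3A| ≤ K³·|A| = (2.8000)³ · 5 ≈ 109.7600.
Step 4: Compute 3A = A + A + A directly by enumerating all triples (a,b,c) ∈ A³; |3A| = 28.
Step 5: Check 28 ≤ 109.7600? Yes ✓.

K = 14/5, Plünnecke-Ruzsa bound K³|A| ≈ 109.7600, |3A| = 28, inequality holds.


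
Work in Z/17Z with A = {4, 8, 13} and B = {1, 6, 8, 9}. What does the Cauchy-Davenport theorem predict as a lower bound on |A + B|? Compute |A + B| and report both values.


Cauchy-Davenport: |A + B| ≥ min(p, |A| + |B| - 1) for A, B nonempty in Z/pZ.
|A| = 3, |B| = 4, p = 17.
CD lower bound = min(17, 3 + 4 - 1) = min(17, 6) = 6.
Compute A + B mod 17 directly:
a = 4: 4+1=5, 4+6=10, 4+8=12, 4+9=13
a = 8: 8+1=9, 8+6=14, 8+8=16, 8+9=0
a = 13: 13+1=14, 13+6=2, 13+8=4, 13+9=5
A + B = {0, 2, 4, 5, 9, 10, 12, 13, 14, 16}, so |A + B| = 10.
Verify: 10 ≥ 6? Yes ✓.

CD lower bound = 6, actual |A + B| = 10.


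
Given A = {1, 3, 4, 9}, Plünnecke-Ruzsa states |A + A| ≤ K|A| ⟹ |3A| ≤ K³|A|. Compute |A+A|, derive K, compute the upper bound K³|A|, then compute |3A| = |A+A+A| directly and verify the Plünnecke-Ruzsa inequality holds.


|A| = 4.
Step 1: Compute A + A by enumerating all 16 pairs.
A + A = {2, 4, 5, 6, 7, 8, 10, 12, 13, 18}, so |A + A| = 10.
Step 2: Doubling constant K = |A + A|/|A| = 10/4 = 10/4 ≈ 2.5000.
Step 3: Plünnecke-Ruzsa gives |3A| ≤ K³·|A| = (2.5000)³ · 4 ≈ 62.5000.
Step 4: Compute 3A = A + A + A directly by enumerating all triples (a,b,c) ∈ A³; |3A| = 18.
Step 5: Check 18 ≤ 62.5000? Yes ✓.

K = 10/4, Plünnecke-Ruzsa bound K³|A| ≈ 62.5000, |3A| = 18, inequality holds.


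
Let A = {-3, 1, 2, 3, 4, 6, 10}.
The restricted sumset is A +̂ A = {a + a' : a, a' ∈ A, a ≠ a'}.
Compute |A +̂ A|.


Restricted sumset: A +̂ A = {a + a' : a ∈ A, a' ∈ A, a ≠ a'}.
Equivalently, take A + A and drop any sum 2a that is achievable ONLY as a + a for a ∈ A (i.e. sums representable only with equal summands).
Enumerate pairs (a, a') with a < a' (symmetric, so each unordered pair gives one sum; this covers all a ≠ a'):
  -3 + 1 = -2
  -3 + 2 = -1
  -3 + 3 = 0
  -3 + 4 = 1
  -3 + 6 = 3
  -3 + 10 = 7
  1 + 2 = 3
  1 + 3 = 4
  1 + 4 = 5
  1 + 6 = 7
  1 + 10 = 11
  2 + 3 = 5
  2 + 4 = 6
  2 + 6 = 8
  2 + 10 = 12
  3 + 4 = 7
  3 + 6 = 9
  3 + 10 = 13
  4 + 6 = 10
  4 + 10 = 14
  6 + 10 = 16
Collected distinct sums: {-2, -1, 0, 1, 3, 4, 5, 6, 7, 8, 9, 10, 11, 12, 13, 14, 16}
|A +̂ A| = 17
(Reference bound: |A +̂ A| ≥ 2|A| - 3 for |A| ≥ 2, with |A| = 7 giving ≥ 11.)

|A +̂ A| = 17


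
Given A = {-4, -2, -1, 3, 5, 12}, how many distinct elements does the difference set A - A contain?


A - A = {a - a' : a, a' ∈ A}; |A| = 6.
Bounds: 2|A|-1 ≤ |A - A| ≤ |A|² - |A| + 1, i.e. 11 ≤ |A - A| ≤ 31.
Note: 0 ∈ A - A always (from a - a). The set is symmetric: if d ∈ A - A then -d ∈ A - A.
Enumerate nonzero differences d = a - a' with a > a' (then include -d):
Positive differences: {1, 2, 3, 4, 5, 6, 7, 9, 13, 14, 16}
Full difference set: {0} ∪ (positive diffs) ∪ (negative diffs).
|A - A| = 1 + 2·11 = 23 (matches direct enumeration: 23).

|A - A| = 23


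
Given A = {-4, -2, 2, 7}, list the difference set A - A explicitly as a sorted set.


A - A = {a - a' : a, a' ∈ A}.
Compute a - a' for each ordered pair (a, a'):
a = -4: -4--4=0, -4--2=-2, -4-2=-6, -4-7=-11
a = -2: -2--4=2, -2--2=0, -2-2=-4, -2-7=-9
a = 2: 2--4=6, 2--2=4, 2-2=0, 2-7=-5
a = 7: 7--4=11, 7--2=9, 7-2=5, 7-7=0
Collecting distinct values (and noting 0 appears from a-a):
A - A = {-11, -9, -6, -5, -4, -2, 0, 2, 4, 5, 6, 9, 11}
|A - A| = 13

A - A = {-11, -9, -6, -5, -4, -2, 0, 2, 4, 5, 6, 9, 11}


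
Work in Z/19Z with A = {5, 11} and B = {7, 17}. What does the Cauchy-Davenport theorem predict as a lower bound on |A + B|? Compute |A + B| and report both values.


Cauchy-Davenport: |A + B| ≥ min(p, |A| + |B| - 1) for A, B nonempty in Z/pZ.
|A| = 2, |B| = 2, p = 19.
CD lower bound = min(19, 2 + 2 - 1) = min(19, 3) = 3.
Compute A + B mod 19 directly:
a = 5: 5+7=12, 5+17=3
a = 11: 11+7=18, 11+17=9
A + B = {3, 9, 12, 18}, so |A + B| = 4.
Verify: 4 ≥ 3? Yes ✓.

CD lower bound = 3, actual |A + B| = 4.


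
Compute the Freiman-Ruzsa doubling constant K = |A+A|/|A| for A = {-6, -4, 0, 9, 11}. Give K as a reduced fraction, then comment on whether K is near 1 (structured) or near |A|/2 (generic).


|A| = 5.
Compute A + A by enumerating all 25 pairs.
A + A = {-12, -10, -8, -6, -4, 0, 3, 5, 7, 9, 11, 18, 20, 22}, so |A + A| = 14.
K = |A + A| / |A| = 14/5 (already in lowest terms) ≈ 2.8000.
Reference: AP of size 5 gives K = 9/5 ≈ 1.8000; a fully generic set of size 5 gives K ≈ 3.0000.

|A| = 5, |A + A| = 14, K = 14/5.


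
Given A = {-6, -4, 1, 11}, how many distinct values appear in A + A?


A + A = {a + a' : a, a' ∈ A}; |A| = 4.
General bounds: 2|A| - 1 ≤ |A + A| ≤ |A|(|A|+1)/2, i.e. 7 ≤ |A + A| ≤ 10.
Lower bound 2|A|-1 is attained iff A is an arithmetic progression.
Enumerate sums a + a' for a ≤ a' (symmetric, so this suffices):
a = -6: -6+-6=-12, -6+-4=-10, -6+1=-5, -6+11=5
a = -4: -4+-4=-8, -4+1=-3, -4+11=7
a = 1: 1+1=2, 1+11=12
a = 11: 11+11=22
Distinct sums: {-12, -10, -8, -5, -3, 2, 5, 7, 12, 22}
|A + A| = 10

|A + A| = 10


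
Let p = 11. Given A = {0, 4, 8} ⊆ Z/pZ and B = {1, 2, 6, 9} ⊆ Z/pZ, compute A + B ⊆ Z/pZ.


Work in Z/11Z: reduce every sum a + b modulo 11.
Enumerate all 12 pairs:
a = 0: 0+1=1, 0+2=2, 0+6=6, 0+9=9
a = 4: 4+1=5, 4+2=6, 4+6=10, 4+9=2
a = 8: 8+1=9, 8+2=10, 8+6=3, 8+9=6
Distinct residues collected: {1, 2, 3, 5, 6, 9, 10}
|A + B| = 7 (out of 11 total residues).

A + B = {1, 2, 3, 5, 6, 9, 10}


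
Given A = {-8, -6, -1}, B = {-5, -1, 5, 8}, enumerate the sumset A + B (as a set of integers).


A + B = {a + b : a ∈ A, b ∈ B}.
Enumerate all |A|·|B| = 3·4 = 12 pairs (a, b) and collect distinct sums.
a = -8: -8+-5=-13, -8+-1=-9, -8+5=-3, -8+8=0
a = -6: -6+-5=-11, -6+-1=-7, -6+5=-1, -6+8=2
a = -1: -1+-5=-6, -1+-1=-2, -1+5=4, -1+8=7
Collecting distinct sums: A + B = {-13, -11, -9, -7, -6, -3, -2, -1, 0, 2, 4, 7}
|A + B| = 12

A + B = {-13, -11, -9, -7, -6, -3, -2, -1, 0, 2, 4, 7}


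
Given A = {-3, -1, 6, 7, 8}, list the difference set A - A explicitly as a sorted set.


A - A = {a - a' : a, a' ∈ A}.
Compute a - a' for each ordered pair (a, a'):
a = -3: -3--3=0, -3--1=-2, -3-6=-9, -3-7=-10, -3-8=-11
a = -1: -1--3=2, -1--1=0, -1-6=-7, -1-7=-8, -1-8=-9
a = 6: 6--3=9, 6--1=7, 6-6=0, 6-7=-1, 6-8=-2
a = 7: 7--3=10, 7--1=8, 7-6=1, 7-7=0, 7-8=-1
a = 8: 8--3=11, 8--1=9, 8-6=2, 8-7=1, 8-8=0
Collecting distinct values (and noting 0 appears from a-a):
A - A = {-11, -10, -9, -8, -7, -2, -1, 0, 1, 2, 7, 8, 9, 10, 11}
|A - A| = 15

A - A = {-11, -10, -9, -8, -7, -2, -1, 0, 1, 2, 7, 8, 9, 10, 11}


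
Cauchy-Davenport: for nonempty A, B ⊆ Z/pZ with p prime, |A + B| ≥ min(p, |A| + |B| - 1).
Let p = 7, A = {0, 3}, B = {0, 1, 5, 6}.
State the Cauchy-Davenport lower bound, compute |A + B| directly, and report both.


Cauchy-Davenport: |A + B| ≥ min(p, |A| + |B| - 1) for A, B nonempty in Z/pZ.
|A| = 2, |B| = 4, p = 7.
CD lower bound = min(7, 2 + 4 - 1) = min(7, 5) = 5.
Compute A + B mod 7 directly:
a = 0: 0+0=0, 0+1=1, 0+5=5, 0+6=6
a = 3: 3+0=3, 3+1=4, 3+5=1, 3+6=2
A + B = {0, 1, 2, 3, 4, 5, 6}, so |A + B| = 7.
Verify: 7 ≥ 5? Yes ✓.

CD lower bound = 5, actual |A + B| = 7.


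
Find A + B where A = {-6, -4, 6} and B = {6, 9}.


A + B = {a + b : a ∈ A, b ∈ B}.
Enumerate all |A|·|B| = 3·2 = 6 pairs (a, b) and collect distinct sums.
a = -6: -6+6=0, -6+9=3
a = -4: -4+6=2, -4+9=5
a = 6: 6+6=12, 6+9=15
Collecting distinct sums: A + B = {0, 2, 3, 5, 12, 15}
|A + B| = 6

A + B = {0, 2, 3, 5, 12, 15}


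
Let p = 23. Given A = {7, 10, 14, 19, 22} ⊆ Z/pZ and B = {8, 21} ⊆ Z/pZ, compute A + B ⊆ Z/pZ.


Work in Z/23Z: reduce every sum a + b modulo 23.
Enumerate all 10 pairs:
a = 7: 7+8=15, 7+21=5
a = 10: 10+8=18, 10+21=8
a = 14: 14+8=22, 14+21=12
a = 19: 19+8=4, 19+21=17
a = 22: 22+8=7, 22+21=20
Distinct residues collected: {4, 5, 7, 8, 12, 15, 17, 18, 20, 22}
|A + B| = 10 (out of 23 total residues).

A + B = {4, 5, 7, 8, 12, 15, 17, 18, 20, 22}


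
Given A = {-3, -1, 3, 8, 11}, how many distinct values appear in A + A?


A + A = {a + a' : a, a' ∈ A}; |A| = 5.
General bounds: 2|A| - 1 ≤ |A + A| ≤ |A|(|A|+1)/2, i.e. 9 ≤ |A + A| ≤ 15.
Lower bound 2|A|-1 is attained iff A is an arithmetic progression.
Enumerate sums a + a' for a ≤ a' (symmetric, so this suffices):
a = -3: -3+-3=-6, -3+-1=-4, -3+3=0, -3+8=5, -3+11=8
a = -1: -1+-1=-2, -1+3=2, -1+8=7, -1+11=10
a = 3: 3+3=6, 3+8=11, 3+11=14
a = 8: 8+8=16, 8+11=19
a = 11: 11+11=22
Distinct sums: {-6, -4, -2, 0, 2, 5, 6, 7, 8, 10, 11, 14, 16, 19, 22}
|A + A| = 15

|A + A| = 15


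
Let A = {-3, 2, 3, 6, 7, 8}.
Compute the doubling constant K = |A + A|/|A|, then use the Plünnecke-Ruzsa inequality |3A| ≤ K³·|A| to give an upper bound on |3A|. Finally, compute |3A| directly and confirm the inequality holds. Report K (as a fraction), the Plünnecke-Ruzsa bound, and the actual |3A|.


|A| = 6.
Step 1: Compute A + A by enumerating all 36 pairs.
A + A = {-6, -1, 0, 3, 4, 5, 6, 8, 9, 10, 11, 12, 13, 14, 15, 16}, so |A + A| = 16.
Step 2: Doubling constant K = |A + A|/|A| = 16/6 = 16/6 ≈ 2.6667.
Step 3: Plünnecke-Ruzsa gives |3A| ≤ K³·|A| = (2.6667)³ · 6 ≈ 113.7778.
Step 4: Compute 3A = A + A + A directly by enumerating all triples (a,b,c) ∈ A³; |3A| = 27.
Step 5: Check 27 ≤ 113.7778? Yes ✓.

K = 16/6, Plünnecke-Ruzsa bound K³|A| ≈ 113.7778, |3A| = 27, inequality holds.


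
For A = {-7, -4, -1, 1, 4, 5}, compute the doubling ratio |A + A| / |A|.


|A| = 6.
Compute A + A by enumerating all 36 pairs.
A + A = {-14, -11, -8, -6, -5, -3, -2, 0, 1, 2, 3, 4, 5, 6, 8, 9, 10}, so |A + A| = 17.
K = |A + A| / |A| = 17/6 (already in lowest terms) ≈ 2.8333.
Reference: AP of size 6 gives K = 11/6 ≈ 1.8333; a fully generic set of size 6 gives K ≈ 3.5000.

|A| = 6, |A + A| = 17, K = 17/6.


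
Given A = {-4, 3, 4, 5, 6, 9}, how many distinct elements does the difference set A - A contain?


A - A = {a - a' : a, a' ∈ A}; |A| = 6.
Bounds: 2|A|-1 ≤ |A - A| ≤ |A|² - |A| + 1, i.e. 11 ≤ |A - A| ≤ 31.
Note: 0 ∈ A - A always (from a - a). The set is symmetric: if d ∈ A - A then -d ∈ A - A.
Enumerate nonzero differences d = a - a' with a > a' (then include -d):
Positive differences: {1, 2, 3, 4, 5, 6, 7, 8, 9, 10, 13}
Full difference set: {0} ∪ (positive diffs) ∪ (negative diffs).
|A - A| = 1 + 2·11 = 23 (matches direct enumeration: 23).

|A - A| = 23


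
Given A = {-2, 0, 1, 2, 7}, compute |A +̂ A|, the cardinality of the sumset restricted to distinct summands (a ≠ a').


Restricted sumset: A +̂ A = {a + a' : a ∈ A, a' ∈ A, a ≠ a'}.
Equivalently, take A + A and drop any sum 2a that is achievable ONLY as a + a for a ∈ A (i.e. sums representable only with equal summands).
Enumerate pairs (a, a') with a < a' (symmetric, so each unordered pair gives one sum; this covers all a ≠ a'):
  -2 + 0 = -2
  -2 + 1 = -1
  -2 + 2 = 0
  -2 + 7 = 5
  0 + 1 = 1
  0 + 2 = 2
  0 + 7 = 7
  1 + 2 = 3
  1 + 7 = 8
  2 + 7 = 9
Collected distinct sums: {-2, -1, 0, 1, 2, 3, 5, 7, 8, 9}
|A +̂ A| = 10
(Reference bound: |A +̂ A| ≥ 2|A| - 3 for |A| ≥ 2, with |A| = 5 giving ≥ 7.)

|A +̂ A| = 10


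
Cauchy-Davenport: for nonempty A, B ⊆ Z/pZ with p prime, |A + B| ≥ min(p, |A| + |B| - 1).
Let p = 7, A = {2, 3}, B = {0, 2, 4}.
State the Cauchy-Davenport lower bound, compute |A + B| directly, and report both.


Cauchy-Davenport: |A + B| ≥ min(p, |A| + |B| - 1) for A, B nonempty in Z/pZ.
|A| = 2, |B| = 3, p = 7.
CD lower bound = min(7, 2 + 3 - 1) = min(7, 4) = 4.
Compute A + B mod 7 directly:
a = 2: 2+0=2, 2+2=4, 2+4=6
a = 3: 3+0=3, 3+2=5, 3+4=0
A + B = {0, 2, 3, 4, 5, 6}, so |A + B| = 6.
Verify: 6 ≥ 4? Yes ✓.

CD lower bound = 4, actual |A + B| = 6.


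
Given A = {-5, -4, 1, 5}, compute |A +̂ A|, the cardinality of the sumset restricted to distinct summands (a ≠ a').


Restricted sumset: A +̂ A = {a + a' : a ∈ A, a' ∈ A, a ≠ a'}.
Equivalently, take A + A and drop any sum 2a that is achievable ONLY as a + a for a ∈ A (i.e. sums representable only with equal summands).
Enumerate pairs (a, a') with a < a' (symmetric, so each unordered pair gives one sum; this covers all a ≠ a'):
  -5 + -4 = -9
  -5 + 1 = -4
  -5 + 5 = 0
  -4 + 1 = -3
  -4 + 5 = 1
  1 + 5 = 6
Collected distinct sums: {-9, -4, -3, 0, 1, 6}
|A +̂ A| = 6
(Reference bound: |A +̂ A| ≥ 2|A| - 3 for |A| ≥ 2, with |A| = 4 giving ≥ 5.)

|A +̂ A| = 6


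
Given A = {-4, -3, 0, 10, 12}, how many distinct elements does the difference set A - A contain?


A - A = {a - a' : a, a' ∈ A}; |A| = 5.
Bounds: 2|A|-1 ≤ |A - A| ≤ |A|² - |A| + 1, i.e. 9 ≤ |A - A| ≤ 21.
Note: 0 ∈ A - A always (from a - a). The set is symmetric: if d ∈ A - A then -d ∈ A - A.
Enumerate nonzero differences d = a - a' with a > a' (then include -d):
Positive differences: {1, 2, 3, 4, 10, 12, 13, 14, 15, 16}
Full difference set: {0} ∪ (positive diffs) ∪ (negative diffs).
|A - A| = 1 + 2·10 = 21 (matches direct enumeration: 21).

|A - A| = 21


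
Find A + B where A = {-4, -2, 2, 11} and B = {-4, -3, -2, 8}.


A + B = {a + b : a ∈ A, b ∈ B}.
Enumerate all |A|·|B| = 4·4 = 16 pairs (a, b) and collect distinct sums.
a = -4: -4+-4=-8, -4+-3=-7, -4+-2=-6, -4+8=4
a = -2: -2+-4=-6, -2+-3=-5, -2+-2=-4, -2+8=6
a = 2: 2+-4=-2, 2+-3=-1, 2+-2=0, 2+8=10
a = 11: 11+-4=7, 11+-3=8, 11+-2=9, 11+8=19
Collecting distinct sums: A + B = {-8, -7, -6, -5, -4, -2, -1, 0, 4, 6, 7, 8, 9, 10, 19}
|A + B| = 15

A + B = {-8, -7, -6, -5, -4, -2, -1, 0, 4, 6, 7, 8, 9, 10, 19}


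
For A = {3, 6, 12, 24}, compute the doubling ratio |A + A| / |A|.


|A| = 4.
Compute A + A by enumerating all 16 pairs.
A + A = {6, 9, 12, 15, 18, 24, 27, 30, 36, 48}, so |A + A| = 10.
K = |A + A| / |A| = 10/4 = 5/2 ≈ 2.5000.
Reference: AP of size 4 gives K = 7/4 ≈ 1.7500; a fully generic set of size 4 gives K ≈ 2.5000.

|A| = 4, |A + A| = 10, K = 10/4 = 5/2.


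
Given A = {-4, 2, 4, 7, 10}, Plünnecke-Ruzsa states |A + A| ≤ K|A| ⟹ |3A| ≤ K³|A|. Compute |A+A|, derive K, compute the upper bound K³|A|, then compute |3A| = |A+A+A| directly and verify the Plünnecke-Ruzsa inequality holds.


|A| = 5.
Step 1: Compute A + A by enumerating all 25 pairs.
A + A = {-8, -2, 0, 3, 4, 6, 8, 9, 11, 12, 14, 17, 20}, so |A + A| = 13.
Step 2: Doubling constant K = |A + A|/|A| = 13/5 = 13/5 ≈ 2.6000.
Step 3: Plünnecke-Ruzsa gives |3A| ≤ K³·|A| = (2.6000)³ · 5 ≈ 87.8800.
Step 4: Compute 3A = A + A + A directly by enumerating all triples (a,b,c) ∈ A³; |3A| = 25.
Step 5: Check 25 ≤ 87.8800? Yes ✓.

K = 13/5, Plünnecke-Ruzsa bound K³|A| ≈ 87.8800, |3A| = 25, inequality holds.


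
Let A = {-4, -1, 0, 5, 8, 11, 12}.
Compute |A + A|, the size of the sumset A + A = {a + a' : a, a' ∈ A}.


A + A = {a + a' : a, a' ∈ A}; |A| = 7.
General bounds: 2|A| - 1 ≤ |A + A| ≤ |A|(|A|+1)/2, i.e. 13 ≤ |A + A| ≤ 28.
Lower bound 2|A|-1 is attained iff A is an arithmetic progression.
Enumerate sums a + a' for a ≤ a' (symmetric, so this suffices):
a = -4: -4+-4=-8, -4+-1=-5, -4+0=-4, -4+5=1, -4+8=4, -4+11=7, -4+12=8
a = -1: -1+-1=-2, -1+0=-1, -1+5=4, -1+8=7, -1+11=10, -1+12=11
a = 0: 0+0=0, 0+5=5, 0+8=8, 0+11=11, 0+12=12
a = 5: 5+5=10, 5+8=13, 5+11=16, 5+12=17
a = 8: 8+8=16, 8+11=19, 8+12=20
a = 11: 11+11=22, 11+12=23
a = 12: 12+12=24
Distinct sums: {-8, -5, -4, -2, -1, 0, 1, 4, 5, 7, 8, 10, 11, 12, 13, 16, 17, 19, 20, 22, 23, 24}
|A + A| = 22

|A + A| = 22


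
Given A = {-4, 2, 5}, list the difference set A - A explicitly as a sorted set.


A - A = {a - a' : a, a' ∈ A}.
Compute a - a' for each ordered pair (a, a'):
a = -4: -4--4=0, -4-2=-6, -4-5=-9
a = 2: 2--4=6, 2-2=0, 2-5=-3
a = 5: 5--4=9, 5-2=3, 5-5=0
Collecting distinct values (and noting 0 appears from a-a):
A - A = {-9, -6, -3, 0, 3, 6, 9}
|A - A| = 7

A - A = {-9, -6, -3, 0, 3, 6, 9}


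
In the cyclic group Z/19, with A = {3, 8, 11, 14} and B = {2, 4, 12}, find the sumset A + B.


Work in Z/19Z: reduce every sum a + b modulo 19.
Enumerate all 12 pairs:
a = 3: 3+2=5, 3+4=7, 3+12=15
a = 8: 8+2=10, 8+4=12, 8+12=1
a = 11: 11+2=13, 11+4=15, 11+12=4
a = 14: 14+2=16, 14+4=18, 14+12=7
Distinct residues collected: {1, 4, 5, 7, 10, 12, 13, 15, 16, 18}
|A + B| = 10 (out of 19 total residues).

A + B = {1, 4, 5, 7, 10, 12, 13, 15, 16, 18}


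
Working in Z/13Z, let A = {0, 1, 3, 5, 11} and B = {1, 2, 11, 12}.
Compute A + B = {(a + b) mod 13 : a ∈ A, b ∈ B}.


Work in Z/13Z: reduce every sum a + b modulo 13.
Enumerate all 20 pairs:
a = 0: 0+1=1, 0+2=2, 0+11=11, 0+12=12
a = 1: 1+1=2, 1+2=3, 1+11=12, 1+12=0
a = 3: 3+1=4, 3+2=5, 3+11=1, 3+12=2
a = 5: 5+1=6, 5+2=7, 5+11=3, 5+12=4
a = 11: 11+1=12, 11+2=0, 11+11=9, 11+12=10
Distinct residues collected: {0, 1, 2, 3, 4, 5, 6, 7, 9, 10, 11, 12}
|A + B| = 12 (out of 13 total residues).

A + B = {0, 1, 2, 3, 4, 5, 6, 7, 9, 10, 11, 12}


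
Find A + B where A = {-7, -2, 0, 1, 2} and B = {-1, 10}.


A + B = {a + b : a ∈ A, b ∈ B}.
Enumerate all |A|·|B| = 5·2 = 10 pairs (a, b) and collect distinct sums.
a = -7: -7+-1=-8, -7+10=3
a = -2: -2+-1=-3, -2+10=8
a = 0: 0+-1=-1, 0+10=10
a = 1: 1+-1=0, 1+10=11
a = 2: 2+-1=1, 2+10=12
Collecting distinct sums: A + B = {-8, -3, -1, 0, 1, 3, 8, 10, 11, 12}
|A + B| = 10

A + B = {-8, -3, -1, 0, 1, 3, 8, 10, 11, 12}


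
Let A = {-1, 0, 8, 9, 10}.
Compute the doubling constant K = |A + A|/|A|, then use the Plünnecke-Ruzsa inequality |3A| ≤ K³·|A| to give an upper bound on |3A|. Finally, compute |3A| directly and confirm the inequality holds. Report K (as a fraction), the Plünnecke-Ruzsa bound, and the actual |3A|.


|A| = 5.
Step 1: Compute A + A by enumerating all 25 pairs.
A + A = {-2, -1, 0, 7, 8, 9, 10, 16, 17, 18, 19, 20}, so |A + A| = 12.
Step 2: Doubling constant K = |A + A|/|A| = 12/5 = 12/5 ≈ 2.4000.
Step 3: Plünnecke-Ruzsa gives |3A| ≤ K³·|A| = (2.4000)³ · 5 ≈ 69.1200.
Step 4: Compute 3A = A + A + A directly by enumerating all triples (a,b,c) ∈ A³; |3A| = 22.
Step 5: Check 22 ≤ 69.1200? Yes ✓.

K = 12/5, Plünnecke-Ruzsa bound K³|A| ≈ 69.1200, |3A| = 22, inequality holds.


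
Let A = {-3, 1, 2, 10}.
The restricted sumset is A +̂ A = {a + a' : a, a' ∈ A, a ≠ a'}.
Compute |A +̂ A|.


Restricted sumset: A +̂ A = {a + a' : a ∈ A, a' ∈ A, a ≠ a'}.
Equivalently, take A + A and drop any sum 2a that is achievable ONLY as a + a for a ∈ A (i.e. sums representable only with equal summands).
Enumerate pairs (a, a') with a < a' (symmetric, so each unordered pair gives one sum; this covers all a ≠ a'):
  -3 + 1 = -2
  -3 + 2 = -1
  -3 + 10 = 7
  1 + 2 = 3
  1 + 10 = 11
  2 + 10 = 12
Collected distinct sums: {-2, -1, 3, 7, 11, 12}
|A +̂ A| = 6
(Reference bound: |A +̂ A| ≥ 2|A| - 3 for |A| ≥ 2, with |A| = 4 giving ≥ 5.)

|A +̂ A| = 6


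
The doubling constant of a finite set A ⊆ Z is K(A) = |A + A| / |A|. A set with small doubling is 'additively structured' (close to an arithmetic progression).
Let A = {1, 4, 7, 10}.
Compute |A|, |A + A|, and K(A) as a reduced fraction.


|A| = 4.
Compute A + A by enumerating all 16 pairs.
A + A = {2, 5, 8, 11, 14, 17, 20}, so |A + A| = 7.
K = |A + A| / |A| = 7/4 (already in lowest terms) ≈ 1.7500.
Reference: AP of size 4 gives K = 7/4 ≈ 1.7500; a fully generic set of size 4 gives K ≈ 2.5000.

|A| = 4, |A + A| = 7, K = 7/4.


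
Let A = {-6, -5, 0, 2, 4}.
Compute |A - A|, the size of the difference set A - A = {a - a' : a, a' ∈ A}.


A - A = {a - a' : a, a' ∈ A}; |A| = 5.
Bounds: 2|A|-1 ≤ |A - A| ≤ |A|² - |A| + 1, i.e. 9 ≤ |A - A| ≤ 21.
Note: 0 ∈ A - A always (from a - a). The set is symmetric: if d ∈ A - A then -d ∈ A - A.
Enumerate nonzero differences d = a - a' with a > a' (then include -d):
Positive differences: {1, 2, 4, 5, 6, 7, 8, 9, 10}
Full difference set: {0} ∪ (positive diffs) ∪ (negative diffs).
|A - A| = 1 + 2·9 = 19 (matches direct enumeration: 19).

|A - A| = 19


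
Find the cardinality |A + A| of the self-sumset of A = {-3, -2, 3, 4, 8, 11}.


A + A = {a + a' : a, a' ∈ A}; |A| = 6.
General bounds: 2|A| - 1 ≤ |A + A| ≤ |A|(|A|+1)/2, i.e. 11 ≤ |A + A| ≤ 21.
Lower bound 2|A|-1 is attained iff A is an arithmetic progression.
Enumerate sums a + a' for a ≤ a' (symmetric, so this suffices):
a = -3: -3+-3=-6, -3+-2=-5, -3+3=0, -3+4=1, -3+8=5, -3+11=8
a = -2: -2+-2=-4, -2+3=1, -2+4=2, -2+8=6, -2+11=9
a = 3: 3+3=6, 3+4=7, 3+8=11, 3+11=14
a = 4: 4+4=8, 4+8=12, 4+11=15
a = 8: 8+8=16, 8+11=19
a = 11: 11+11=22
Distinct sums: {-6, -5, -4, 0, 1, 2, 5, 6, 7, 8, 9, 11, 12, 14, 15, 16, 19, 22}
|A + A| = 18

|A + A| = 18


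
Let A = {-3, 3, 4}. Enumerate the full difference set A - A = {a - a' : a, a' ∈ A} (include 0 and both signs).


A - A = {a - a' : a, a' ∈ A}.
Compute a - a' for each ordered pair (a, a'):
a = -3: -3--3=0, -3-3=-6, -3-4=-7
a = 3: 3--3=6, 3-3=0, 3-4=-1
a = 4: 4--3=7, 4-3=1, 4-4=0
Collecting distinct values (and noting 0 appears from a-a):
A - A = {-7, -6, -1, 0, 1, 6, 7}
|A - A| = 7

A - A = {-7, -6, -1, 0, 1, 6, 7}


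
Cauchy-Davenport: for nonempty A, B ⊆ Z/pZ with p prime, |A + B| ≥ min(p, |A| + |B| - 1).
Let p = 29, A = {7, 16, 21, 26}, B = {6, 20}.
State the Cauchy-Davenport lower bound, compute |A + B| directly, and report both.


Cauchy-Davenport: |A + B| ≥ min(p, |A| + |B| - 1) for A, B nonempty in Z/pZ.
|A| = 4, |B| = 2, p = 29.
CD lower bound = min(29, 4 + 2 - 1) = min(29, 5) = 5.
Compute A + B mod 29 directly:
a = 7: 7+6=13, 7+20=27
a = 16: 16+6=22, 16+20=7
a = 21: 21+6=27, 21+20=12
a = 26: 26+6=3, 26+20=17
A + B = {3, 7, 12, 13, 17, 22, 27}, so |A + B| = 7.
Verify: 7 ≥ 5? Yes ✓.

CD lower bound = 5, actual |A + B| = 7.


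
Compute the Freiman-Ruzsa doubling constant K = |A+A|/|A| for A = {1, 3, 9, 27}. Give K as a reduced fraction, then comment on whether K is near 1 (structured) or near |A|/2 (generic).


|A| = 4.
Compute A + A by enumerating all 16 pairs.
A + A = {2, 4, 6, 10, 12, 18, 28, 30, 36, 54}, so |A + A| = 10.
K = |A + A| / |A| = 10/4 = 5/2 ≈ 2.5000.
Reference: AP of size 4 gives K = 7/4 ≈ 1.7500; a fully generic set of size 4 gives K ≈ 2.5000.

|A| = 4, |A + A| = 10, K = 10/4 = 5/2.


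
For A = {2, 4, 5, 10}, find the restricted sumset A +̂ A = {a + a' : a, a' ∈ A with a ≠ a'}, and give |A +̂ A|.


Restricted sumset: A +̂ A = {a + a' : a ∈ A, a' ∈ A, a ≠ a'}.
Equivalently, take A + A and drop any sum 2a that is achievable ONLY as a + a for a ∈ A (i.e. sums representable only with equal summands).
Enumerate pairs (a, a') with a < a' (symmetric, so each unordered pair gives one sum; this covers all a ≠ a'):
  2 + 4 = 6
  2 + 5 = 7
  2 + 10 = 12
  4 + 5 = 9
  4 + 10 = 14
  5 + 10 = 15
Collected distinct sums: {6, 7, 9, 12, 14, 15}
|A +̂ A| = 6
(Reference bound: |A +̂ A| ≥ 2|A| - 3 for |A| ≥ 2, with |A| = 4 giving ≥ 5.)

|A +̂ A| = 6


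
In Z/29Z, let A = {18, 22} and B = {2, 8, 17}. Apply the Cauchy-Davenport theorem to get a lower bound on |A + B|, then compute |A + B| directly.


Cauchy-Davenport: |A + B| ≥ min(p, |A| + |B| - 1) for A, B nonempty in Z/pZ.
|A| = 2, |B| = 3, p = 29.
CD lower bound = min(29, 2 + 3 - 1) = min(29, 4) = 4.
Compute A + B mod 29 directly:
a = 18: 18+2=20, 18+8=26, 18+17=6
a = 22: 22+2=24, 22+8=1, 22+17=10
A + B = {1, 6, 10, 20, 24, 26}, so |A + B| = 6.
Verify: 6 ≥ 4? Yes ✓.

CD lower bound = 4, actual |A + B| = 6.


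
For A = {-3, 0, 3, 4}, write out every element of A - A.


A - A = {a - a' : a, a' ∈ A}.
Compute a - a' for each ordered pair (a, a'):
a = -3: -3--3=0, -3-0=-3, -3-3=-6, -3-4=-7
a = 0: 0--3=3, 0-0=0, 0-3=-3, 0-4=-4
a = 3: 3--3=6, 3-0=3, 3-3=0, 3-4=-1
a = 4: 4--3=7, 4-0=4, 4-3=1, 4-4=0
Collecting distinct values (and noting 0 appears from a-a):
A - A = {-7, -6, -4, -3, -1, 0, 1, 3, 4, 6, 7}
|A - A| = 11

A - A = {-7, -6, -4, -3, -1, 0, 1, 3, 4, 6, 7}


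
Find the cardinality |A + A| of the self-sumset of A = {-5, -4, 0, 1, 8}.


A + A = {a + a' : a, a' ∈ A}; |A| = 5.
General bounds: 2|A| - 1 ≤ |A + A| ≤ |A|(|A|+1)/2, i.e. 9 ≤ |A + A| ≤ 15.
Lower bound 2|A|-1 is attained iff A is an arithmetic progression.
Enumerate sums a + a' for a ≤ a' (symmetric, so this suffices):
a = -5: -5+-5=-10, -5+-4=-9, -5+0=-5, -5+1=-4, -5+8=3
a = -4: -4+-4=-8, -4+0=-4, -4+1=-3, -4+8=4
a = 0: 0+0=0, 0+1=1, 0+8=8
a = 1: 1+1=2, 1+8=9
a = 8: 8+8=16
Distinct sums: {-10, -9, -8, -5, -4, -3, 0, 1, 2, 3, 4, 8, 9, 16}
|A + A| = 14

|A + A| = 14


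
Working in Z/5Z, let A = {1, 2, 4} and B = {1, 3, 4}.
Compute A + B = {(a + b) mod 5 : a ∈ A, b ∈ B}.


Work in Z/5Z: reduce every sum a + b modulo 5.
Enumerate all 9 pairs:
a = 1: 1+1=2, 1+3=4, 1+4=0
a = 2: 2+1=3, 2+3=0, 2+4=1
a = 4: 4+1=0, 4+3=2, 4+4=3
Distinct residues collected: {0, 1, 2, 3, 4}
|A + B| = 5 (out of 5 total residues).

A + B = {0, 1, 2, 3, 4}


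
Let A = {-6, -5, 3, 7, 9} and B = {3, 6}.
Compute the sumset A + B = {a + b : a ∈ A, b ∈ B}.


A + B = {a + b : a ∈ A, b ∈ B}.
Enumerate all |A|·|B| = 5·2 = 10 pairs (a, b) and collect distinct sums.
a = -6: -6+3=-3, -6+6=0
a = -5: -5+3=-2, -5+6=1
a = 3: 3+3=6, 3+6=9
a = 7: 7+3=10, 7+6=13
a = 9: 9+3=12, 9+6=15
Collecting distinct sums: A + B = {-3, -2, 0, 1, 6, 9, 10, 12, 13, 15}
|A + B| = 10

A + B = {-3, -2, 0, 1, 6, 9, 10, 12, 13, 15}


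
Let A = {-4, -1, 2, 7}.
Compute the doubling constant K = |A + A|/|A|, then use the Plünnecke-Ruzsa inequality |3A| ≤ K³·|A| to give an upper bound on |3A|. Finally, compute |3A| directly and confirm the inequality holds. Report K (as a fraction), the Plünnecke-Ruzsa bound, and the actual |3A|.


|A| = 4.
Step 1: Compute A + A by enumerating all 16 pairs.
A + A = {-8, -5, -2, 1, 3, 4, 6, 9, 14}, so |A + A| = 9.
Step 2: Doubling constant K = |A + A|/|A| = 9/4 = 9/4 ≈ 2.2500.
Step 3: Plünnecke-Ruzsa gives |3A| ≤ K³·|A| = (2.2500)³ · 4 ≈ 45.5625.
Step 4: Compute 3A = A + A + A directly by enumerating all triples (a,b,c) ∈ A³; |3A| = 16.
Step 5: Check 16 ≤ 45.5625? Yes ✓.

K = 9/4, Plünnecke-Ruzsa bound K³|A| ≈ 45.5625, |3A| = 16, inequality holds.


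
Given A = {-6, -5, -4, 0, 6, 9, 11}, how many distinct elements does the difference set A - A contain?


A - A = {a - a' : a, a' ∈ A}; |A| = 7.
Bounds: 2|A|-1 ≤ |A - A| ≤ |A|² - |A| + 1, i.e. 13 ≤ |A - A| ≤ 43.
Note: 0 ∈ A - A always (from a - a). The set is symmetric: if d ∈ A - A then -d ∈ A - A.
Enumerate nonzero differences d = a - a' with a > a' (then include -d):
Positive differences: {1, 2, 3, 4, 5, 6, 9, 10, 11, 12, 13, 14, 15, 16, 17}
Full difference set: {0} ∪ (positive diffs) ∪ (negative diffs).
|A - A| = 1 + 2·15 = 31 (matches direct enumeration: 31).

|A - A| = 31


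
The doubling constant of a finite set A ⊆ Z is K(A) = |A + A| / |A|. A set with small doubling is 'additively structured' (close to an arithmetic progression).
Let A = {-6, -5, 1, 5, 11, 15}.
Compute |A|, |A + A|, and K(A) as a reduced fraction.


|A| = 6.
Compute A + A by enumerating all 36 pairs.
A + A = {-12, -11, -10, -5, -4, -1, 0, 2, 5, 6, 9, 10, 12, 16, 20, 22, 26, 30}, so |A + A| = 18.
K = |A + A| / |A| = 18/6 = 3/1 ≈ 3.0000.
Reference: AP of size 6 gives K = 11/6 ≈ 1.8333; a fully generic set of size 6 gives K ≈ 3.5000.

|A| = 6, |A + A| = 18, K = 18/6 = 3/1.


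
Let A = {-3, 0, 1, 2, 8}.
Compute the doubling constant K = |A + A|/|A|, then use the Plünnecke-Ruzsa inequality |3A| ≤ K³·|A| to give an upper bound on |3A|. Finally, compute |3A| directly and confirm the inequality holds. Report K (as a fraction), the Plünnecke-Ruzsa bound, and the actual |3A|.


|A| = 5.
Step 1: Compute A + A by enumerating all 25 pairs.
A + A = {-6, -3, -2, -1, 0, 1, 2, 3, 4, 5, 8, 9, 10, 16}, so |A + A| = 14.
Step 2: Doubling constant K = |A + A|/|A| = 14/5 = 14/5 ≈ 2.8000.
Step 3: Plünnecke-Ruzsa gives |3A| ≤ K³·|A| = (2.8000)³ · 5 ≈ 109.7600.
Step 4: Compute 3A = A + A + A directly by enumerating all triples (a,b,c) ∈ A³; |3A| = 25.
Step 5: Check 25 ≤ 109.7600? Yes ✓.

K = 14/5, Plünnecke-Ruzsa bound K³|A| ≈ 109.7600, |3A| = 25, inequality holds.
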